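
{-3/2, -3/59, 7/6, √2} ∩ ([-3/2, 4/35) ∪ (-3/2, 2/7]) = {-3/2, -3/59}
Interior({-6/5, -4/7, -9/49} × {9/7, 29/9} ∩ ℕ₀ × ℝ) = ∅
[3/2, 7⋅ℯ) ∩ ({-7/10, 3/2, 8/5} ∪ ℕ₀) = {3/2, 8/5} ∪ {2, 3, …, 19}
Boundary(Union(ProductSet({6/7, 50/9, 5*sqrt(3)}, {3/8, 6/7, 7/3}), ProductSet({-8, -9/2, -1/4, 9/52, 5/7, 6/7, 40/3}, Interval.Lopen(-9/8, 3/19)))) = Union(ProductSet({6/7, 50/9, 5*sqrt(3)}, {3/8, 6/7, 7/3}), ProductSet({-8, -9/2, -1/4, 9/52, 5/7, 6/7, 40/3}, Interval(-9/8, 3/19)))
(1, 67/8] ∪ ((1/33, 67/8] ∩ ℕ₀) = {1, 2, …, 8} ∪ [1, 67/8]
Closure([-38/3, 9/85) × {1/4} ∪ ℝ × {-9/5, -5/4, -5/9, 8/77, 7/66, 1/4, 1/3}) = ℝ × {-9/5, -5/4, -5/9, 8/77, 7/66, 1/4, 1/3}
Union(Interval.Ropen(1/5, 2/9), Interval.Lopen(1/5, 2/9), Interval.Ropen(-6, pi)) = Interval.Ropen(-6, pi)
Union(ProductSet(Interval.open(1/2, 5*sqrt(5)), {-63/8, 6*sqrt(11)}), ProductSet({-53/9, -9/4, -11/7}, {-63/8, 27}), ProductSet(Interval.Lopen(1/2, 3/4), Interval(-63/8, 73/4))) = Union(ProductSet({-53/9, -9/4, -11/7}, {-63/8, 27}), ProductSet(Interval.Lopen(1/2, 3/4), Interval(-63/8, 73/4)), ProductSet(Interval.open(1/2, 5*sqrt(5)), {-63/8, 6*sqrt(11)}))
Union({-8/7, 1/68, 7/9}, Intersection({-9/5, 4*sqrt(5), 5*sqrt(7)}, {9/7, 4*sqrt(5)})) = {-8/7, 1/68, 7/9, 4*sqrt(5)}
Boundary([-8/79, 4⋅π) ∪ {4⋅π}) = {-8/79, 4⋅π}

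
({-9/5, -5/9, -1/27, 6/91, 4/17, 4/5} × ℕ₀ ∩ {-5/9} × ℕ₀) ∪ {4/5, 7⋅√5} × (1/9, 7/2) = ({-5/9} × ℕ₀) ∪ ({4/5, 7⋅√5} × (1/9, 7/2))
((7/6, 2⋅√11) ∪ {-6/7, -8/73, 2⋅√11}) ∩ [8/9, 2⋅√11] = (7/6, 2⋅√11]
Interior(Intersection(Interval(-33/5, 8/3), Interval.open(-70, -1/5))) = Interval.open(-33/5, -1/5)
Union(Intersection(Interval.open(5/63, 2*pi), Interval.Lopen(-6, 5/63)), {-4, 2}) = {-4, 2}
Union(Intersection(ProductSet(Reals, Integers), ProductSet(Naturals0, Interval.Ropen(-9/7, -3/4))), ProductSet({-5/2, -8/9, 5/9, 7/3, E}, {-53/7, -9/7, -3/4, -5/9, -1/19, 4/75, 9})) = Union(ProductSet({-5/2, -8/9, 5/9, 7/3, E}, {-53/7, -9/7, -3/4, -5/9, -1/19, 4/75, 9}), ProductSet(Naturals0, Range(-1, 0, 1)))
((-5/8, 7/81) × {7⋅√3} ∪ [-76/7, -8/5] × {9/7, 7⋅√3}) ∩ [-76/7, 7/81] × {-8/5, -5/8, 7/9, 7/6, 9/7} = [-76/7, -8/5] × {9/7}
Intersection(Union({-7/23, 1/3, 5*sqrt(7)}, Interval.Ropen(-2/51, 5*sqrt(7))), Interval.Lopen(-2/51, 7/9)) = Interval.Lopen(-2/51, 7/9)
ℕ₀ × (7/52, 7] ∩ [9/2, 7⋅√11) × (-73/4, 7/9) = {5, 6, …, 23} × (7/52, 7/9)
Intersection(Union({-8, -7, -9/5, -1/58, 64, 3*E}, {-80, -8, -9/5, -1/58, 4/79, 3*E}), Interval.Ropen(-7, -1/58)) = {-7, -9/5}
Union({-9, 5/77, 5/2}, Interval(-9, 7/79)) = Union({5/2}, Interval(-9, 7/79))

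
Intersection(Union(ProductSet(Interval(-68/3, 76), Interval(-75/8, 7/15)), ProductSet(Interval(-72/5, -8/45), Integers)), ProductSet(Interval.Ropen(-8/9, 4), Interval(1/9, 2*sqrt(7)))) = Union(ProductSet(Interval(-8/9, -8/45), Range(1, 6, 1)), ProductSet(Interval.Ropen(-8/9, 4), Interval(1/9, 7/15)))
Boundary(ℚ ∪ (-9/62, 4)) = (-∞, -9/62] ∪ [4, ∞)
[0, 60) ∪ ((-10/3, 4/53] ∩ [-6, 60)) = (-10/3, 60)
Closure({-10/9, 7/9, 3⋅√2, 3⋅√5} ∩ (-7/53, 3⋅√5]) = {7/9, 3⋅√2, 3⋅√5}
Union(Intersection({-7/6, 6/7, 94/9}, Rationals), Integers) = Union({-7/6, 6/7, 94/9}, Integers)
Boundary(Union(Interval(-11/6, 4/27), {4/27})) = {-11/6, 4/27}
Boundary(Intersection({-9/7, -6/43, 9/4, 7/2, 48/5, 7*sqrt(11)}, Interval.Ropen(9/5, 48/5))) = {9/4, 7/2}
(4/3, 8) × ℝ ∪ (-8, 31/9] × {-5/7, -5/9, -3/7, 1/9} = ((4/3, 8) × ℝ) ∪ ((-8, 31/9] × {-5/7, -5/9, -3/7, 1/9})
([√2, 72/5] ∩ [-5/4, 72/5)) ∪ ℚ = ℚ ∪ [√2, 72/5]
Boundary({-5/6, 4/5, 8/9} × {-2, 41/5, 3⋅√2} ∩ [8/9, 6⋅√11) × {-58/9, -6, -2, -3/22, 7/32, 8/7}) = {8/9} × {-2}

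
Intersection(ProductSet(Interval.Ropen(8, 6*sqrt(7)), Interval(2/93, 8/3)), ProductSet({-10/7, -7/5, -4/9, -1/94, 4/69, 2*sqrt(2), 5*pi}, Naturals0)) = ProductSet({5*pi}, Range(1, 3, 1))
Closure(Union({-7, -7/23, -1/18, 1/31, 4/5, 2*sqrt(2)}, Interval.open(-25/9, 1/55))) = Union({-7, 1/31, 4/5, 2*sqrt(2)}, Interval(-25/9, 1/55))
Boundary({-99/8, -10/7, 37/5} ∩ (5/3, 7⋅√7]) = {37/5}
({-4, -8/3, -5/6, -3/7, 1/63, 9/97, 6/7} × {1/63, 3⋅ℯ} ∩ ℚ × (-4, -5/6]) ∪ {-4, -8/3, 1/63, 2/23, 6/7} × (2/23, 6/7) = {-4, -8/3, 1/63, 2/23, 6/7} × (2/23, 6/7)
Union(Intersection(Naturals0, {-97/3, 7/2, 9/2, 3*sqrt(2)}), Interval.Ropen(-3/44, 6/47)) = Interval.Ropen(-3/44, 6/47)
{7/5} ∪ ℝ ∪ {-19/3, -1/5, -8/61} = ℝ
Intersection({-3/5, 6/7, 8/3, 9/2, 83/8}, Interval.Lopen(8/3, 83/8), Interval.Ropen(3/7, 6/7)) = EmptySet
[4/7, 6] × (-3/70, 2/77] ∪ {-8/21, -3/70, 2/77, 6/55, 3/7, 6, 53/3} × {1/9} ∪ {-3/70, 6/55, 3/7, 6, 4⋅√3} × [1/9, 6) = ({-8/21, -3/70, 2/77, 6/55, 3/7, 6, 53/3} × {1/9}) ∪ ([4/7, 6] × (-3/70, 2/77]) ∪ ({-3/70, 6/55, 3/7, 6, 4⋅√3} × [1/9, 6))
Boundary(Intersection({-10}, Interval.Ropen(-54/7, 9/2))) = EmptySet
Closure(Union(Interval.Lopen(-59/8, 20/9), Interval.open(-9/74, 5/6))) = Interval(-59/8, 20/9)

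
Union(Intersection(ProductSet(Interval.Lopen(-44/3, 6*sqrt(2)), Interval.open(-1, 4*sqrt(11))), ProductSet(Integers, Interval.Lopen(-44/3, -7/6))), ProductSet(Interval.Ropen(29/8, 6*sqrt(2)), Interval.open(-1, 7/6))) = ProductSet(Interval.Ropen(29/8, 6*sqrt(2)), Interval.open(-1, 7/6))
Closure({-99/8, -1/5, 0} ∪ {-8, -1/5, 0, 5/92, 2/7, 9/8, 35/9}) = {-99/8, -8, -1/5, 0, 5/92, 2/7, 9/8, 35/9}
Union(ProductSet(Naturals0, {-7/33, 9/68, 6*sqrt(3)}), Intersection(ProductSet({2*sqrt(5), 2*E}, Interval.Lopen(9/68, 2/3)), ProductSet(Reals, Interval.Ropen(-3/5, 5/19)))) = Union(ProductSet({2*sqrt(5), 2*E}, Interval.open(9/68, 5/19)), ProductSet(Naturals0, {-7/33, 9/68, 6*sqrt(3)}))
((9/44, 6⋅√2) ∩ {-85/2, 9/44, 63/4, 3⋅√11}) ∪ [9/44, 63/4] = [9/44, 63/4]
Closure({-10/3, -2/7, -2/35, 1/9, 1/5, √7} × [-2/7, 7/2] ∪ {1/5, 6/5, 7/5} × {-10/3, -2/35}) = ({1/5, 6/5, 7/5} × {-10/3, -2/35}) ∪ ({-10/3, -2/7, -2/35, 1/9, 1/5, √7} × [-2/7, 7/2])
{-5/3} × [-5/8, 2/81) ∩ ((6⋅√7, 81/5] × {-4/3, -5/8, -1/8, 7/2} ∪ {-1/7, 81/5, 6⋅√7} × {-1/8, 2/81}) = ∅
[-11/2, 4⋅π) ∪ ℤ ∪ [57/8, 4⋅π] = ℤ ∪ [-11/2, 4⋅π]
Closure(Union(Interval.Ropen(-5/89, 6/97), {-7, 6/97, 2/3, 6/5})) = Union({-7, 2/3, 6/5}, Interval(-5/89, 6/97))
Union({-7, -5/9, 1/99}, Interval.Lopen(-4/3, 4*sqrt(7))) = Union({-7}, Interval.Lopen(-4/3, 4*sqrt(7)))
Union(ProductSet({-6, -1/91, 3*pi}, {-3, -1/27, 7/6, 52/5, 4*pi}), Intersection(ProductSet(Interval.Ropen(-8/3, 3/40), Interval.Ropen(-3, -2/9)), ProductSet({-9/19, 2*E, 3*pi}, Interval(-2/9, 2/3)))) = ProductSet({-6, -1/91, 3*pi}, {-3, -1/27, 7/6, 52/5, 4*pi})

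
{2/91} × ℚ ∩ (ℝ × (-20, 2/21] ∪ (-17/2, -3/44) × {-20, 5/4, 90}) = {2/91} × (ℚ ∩ (-20, 2/21])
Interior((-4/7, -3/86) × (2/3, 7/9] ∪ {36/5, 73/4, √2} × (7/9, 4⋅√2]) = (-4/7, -3/86) × (2/3, 7/9)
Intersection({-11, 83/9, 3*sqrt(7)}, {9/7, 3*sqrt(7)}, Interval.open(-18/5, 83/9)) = {3*sqrt(7)}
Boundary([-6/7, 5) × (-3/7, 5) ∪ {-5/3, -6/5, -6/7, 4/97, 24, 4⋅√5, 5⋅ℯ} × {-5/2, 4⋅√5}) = ({-6/7, 5} × [-3/7, 5]) ∪ ([-6/7, 5] × {-3/7, 5}) ∪ ({-5/3, -6/5, -6/7, 4/97, 24, 4⋅√5, 5⋅ℯ} × {-5/2, 4⋅√5})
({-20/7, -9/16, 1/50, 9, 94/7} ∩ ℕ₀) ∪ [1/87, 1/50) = [1/87, 1/50) ∪ {9}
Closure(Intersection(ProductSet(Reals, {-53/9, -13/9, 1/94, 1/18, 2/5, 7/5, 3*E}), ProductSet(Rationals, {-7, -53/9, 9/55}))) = ProductSet(Reals, {-53/9})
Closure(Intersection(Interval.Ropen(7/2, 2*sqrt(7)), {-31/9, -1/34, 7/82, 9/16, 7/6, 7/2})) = {7/2}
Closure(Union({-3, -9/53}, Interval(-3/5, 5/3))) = Union({-3}, Interval(-3/5, 5/3))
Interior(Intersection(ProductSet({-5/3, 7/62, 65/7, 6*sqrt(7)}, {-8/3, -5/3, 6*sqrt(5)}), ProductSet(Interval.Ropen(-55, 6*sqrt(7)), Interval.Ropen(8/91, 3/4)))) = EmptySet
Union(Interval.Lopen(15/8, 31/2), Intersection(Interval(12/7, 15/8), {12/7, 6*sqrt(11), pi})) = Union({12/7}, Interval.Lopen(15/8, 31/2))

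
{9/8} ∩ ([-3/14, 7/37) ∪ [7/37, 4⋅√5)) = {9/8}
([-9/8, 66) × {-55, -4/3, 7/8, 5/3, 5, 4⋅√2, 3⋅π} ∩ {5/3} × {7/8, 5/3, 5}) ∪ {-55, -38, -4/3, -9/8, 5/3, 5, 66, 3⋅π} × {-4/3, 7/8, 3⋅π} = ({5/3} × {7/8, 5/3, 5}) ∪ ({-55, -38, -4/3, -9/8, 5/3, 5, 66, 3⋅π} × {-4/3, 7/8, 3⋅π})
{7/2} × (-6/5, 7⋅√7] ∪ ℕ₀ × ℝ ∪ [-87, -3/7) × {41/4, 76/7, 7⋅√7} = (ℕ₀ × ℝ) ∪ ({7/2} × (-6/5, 7⋅√7]) ∪ ([-87, -3/7) × {41/4, 76/7, 7⋅√7})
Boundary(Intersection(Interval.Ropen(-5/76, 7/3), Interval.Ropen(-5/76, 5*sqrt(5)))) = {-5/76, 7/3}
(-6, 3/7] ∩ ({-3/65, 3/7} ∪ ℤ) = {-5, -4, …, 0} ∪ {-3/65, 3/7}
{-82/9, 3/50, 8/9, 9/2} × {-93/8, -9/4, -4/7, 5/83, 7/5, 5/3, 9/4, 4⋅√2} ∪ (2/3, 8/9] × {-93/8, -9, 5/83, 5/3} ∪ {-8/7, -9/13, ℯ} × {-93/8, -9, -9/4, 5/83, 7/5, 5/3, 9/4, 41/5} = ((2/3, 8/9] × {-93/8, -9, 5/83, 5/3}) ∪ ({-8/7, -9/13, ℯ} × {-93/8, -9, -9/4, 5/83, 7/5, 5/3, 9/4, 41/5}) ∪ ({-82/9, 3/50, 8/9, 9/2} × {-93/8, -9/4, -4/7, 5/83, 7/5, 5/3, 9/4, 4⋅√2})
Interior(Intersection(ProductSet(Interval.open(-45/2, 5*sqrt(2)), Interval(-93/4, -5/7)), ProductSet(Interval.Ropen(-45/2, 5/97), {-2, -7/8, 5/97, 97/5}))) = EmptySet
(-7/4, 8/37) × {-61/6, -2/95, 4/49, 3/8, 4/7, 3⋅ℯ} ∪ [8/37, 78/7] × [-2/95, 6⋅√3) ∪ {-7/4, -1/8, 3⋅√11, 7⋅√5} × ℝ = ({-7/4, -1/8, 3⋅√11, 7⋅√5} × ℝ) ∪ ((-7/4, 8/37) × {-61/6, -2/95, 4/49, 3/8, 4/7, 3⋅ℯ}) ∪ ([8/37, 78/7] × [-2/95, 6⋅√3))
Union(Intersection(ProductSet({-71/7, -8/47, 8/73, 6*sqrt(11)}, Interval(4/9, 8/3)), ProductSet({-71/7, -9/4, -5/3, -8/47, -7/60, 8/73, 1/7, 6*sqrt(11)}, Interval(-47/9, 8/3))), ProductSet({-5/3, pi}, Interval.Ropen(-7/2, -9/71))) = Union(ProductSet({-5/3, pi}, Interval.Ropen(-7/2, -9/71)), ProductSet({-71/7, -8/47, 8/73, 6*sqrt(11)}, Interval(4/9, 8/3)))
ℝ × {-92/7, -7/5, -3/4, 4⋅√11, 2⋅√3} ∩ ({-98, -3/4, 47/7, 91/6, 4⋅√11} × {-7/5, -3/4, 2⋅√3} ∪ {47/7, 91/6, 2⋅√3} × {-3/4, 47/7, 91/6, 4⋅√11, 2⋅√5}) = ({47/7, 91/6, 2⋅√3} × {-3/4, 4⋅√11}) ∪ ({-98, -3/4, 47/7, 91/6, 4⋅√11} × {-7/5, -3/4, 2⋅√3})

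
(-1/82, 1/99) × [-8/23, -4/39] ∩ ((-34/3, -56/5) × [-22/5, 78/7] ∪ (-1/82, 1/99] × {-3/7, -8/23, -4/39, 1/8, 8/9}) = (-1/82, 1/99) × {-8/23, -4/39}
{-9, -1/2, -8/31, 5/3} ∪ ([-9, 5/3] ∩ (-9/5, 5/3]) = {-9} ∪ (-9/5, 5/3]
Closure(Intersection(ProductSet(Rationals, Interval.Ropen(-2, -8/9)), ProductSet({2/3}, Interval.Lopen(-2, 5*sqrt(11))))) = ProductSet({2/3}, Interval(-2, -8/9))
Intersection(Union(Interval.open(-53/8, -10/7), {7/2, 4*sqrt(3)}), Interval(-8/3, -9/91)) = Interval.Ropen(-8/3, -10/7)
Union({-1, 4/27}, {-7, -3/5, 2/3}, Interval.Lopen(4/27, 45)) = Union({-7, -1, -3/5}, Interval(4/27, 45))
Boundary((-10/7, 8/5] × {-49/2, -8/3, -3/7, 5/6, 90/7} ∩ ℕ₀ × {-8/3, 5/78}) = {0, 1} × {-8/3}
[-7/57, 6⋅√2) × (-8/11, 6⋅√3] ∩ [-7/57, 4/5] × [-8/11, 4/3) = [-7/57, 4/5] × (-8/11, 4/3)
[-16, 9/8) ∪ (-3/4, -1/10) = [-16, 9/8)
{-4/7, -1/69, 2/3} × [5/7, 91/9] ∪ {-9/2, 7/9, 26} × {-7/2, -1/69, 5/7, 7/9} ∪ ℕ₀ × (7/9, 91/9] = (ℕ₀ × (7/9, 91/9]) ∪ ({-9/2, 7/9, 26} × {-7/2, -1/69, 5/7, 7/9}) ∪ ({-4/7, -1/69, 2/3} × [5/7, 91/9])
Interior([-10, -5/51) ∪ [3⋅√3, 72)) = (-10, -5/51) ∪ (3⋅√3, 72)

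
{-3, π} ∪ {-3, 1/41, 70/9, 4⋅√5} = {-3, 1/41, 70/9, 4⋅√5, π}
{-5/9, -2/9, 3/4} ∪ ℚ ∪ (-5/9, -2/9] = ℚ ∪ [-5/9, -2/9]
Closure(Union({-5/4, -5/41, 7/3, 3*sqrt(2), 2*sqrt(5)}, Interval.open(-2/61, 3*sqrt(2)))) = Union({-5/4, -5/41, 2*sqrt(5)}, Interval(-2/61, 3*sqrt(2)))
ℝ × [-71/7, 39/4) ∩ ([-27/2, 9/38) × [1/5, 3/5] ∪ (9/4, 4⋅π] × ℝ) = ([-27/2, 9/38) × [1/5, 3/5]) ∪ ((9/4, 4⋅π] × [-71/7, 39/4))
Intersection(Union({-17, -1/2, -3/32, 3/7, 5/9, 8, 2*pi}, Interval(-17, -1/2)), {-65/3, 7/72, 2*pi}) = {2*pi}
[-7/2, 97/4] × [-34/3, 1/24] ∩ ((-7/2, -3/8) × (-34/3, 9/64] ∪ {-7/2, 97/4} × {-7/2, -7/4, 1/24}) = ({-7/2, 97/4} × {-7/2, -7/4, 1/24}) ∪ ((-7/2, -3/8) × (-34/3, 1/24])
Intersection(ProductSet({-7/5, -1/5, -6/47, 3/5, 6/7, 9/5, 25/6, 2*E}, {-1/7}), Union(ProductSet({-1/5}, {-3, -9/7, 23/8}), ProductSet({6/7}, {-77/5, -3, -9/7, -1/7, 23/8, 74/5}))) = ProductSet({6/7}, {-1/7})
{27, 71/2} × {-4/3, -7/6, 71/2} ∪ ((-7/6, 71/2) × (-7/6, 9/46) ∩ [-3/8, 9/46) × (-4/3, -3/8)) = ({27, 71/2} × {-4/3, -7/6, 71/2}) ∪ ([-3/8, 9/46) × (-7/6, -3/8))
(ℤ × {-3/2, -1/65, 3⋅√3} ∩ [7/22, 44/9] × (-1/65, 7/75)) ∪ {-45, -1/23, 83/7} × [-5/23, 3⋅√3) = {-45, -1/23, 83/7} × [-5/23, 3⋅√3)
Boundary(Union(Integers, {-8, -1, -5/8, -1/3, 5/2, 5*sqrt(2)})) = Union({-5/8, -1/3, 5/2, 5*sqrt(2)}, Integers)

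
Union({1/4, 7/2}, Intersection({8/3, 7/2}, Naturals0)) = {1/4, 7/2}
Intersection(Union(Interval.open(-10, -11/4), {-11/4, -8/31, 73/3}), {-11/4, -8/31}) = {-11/4, -8/31}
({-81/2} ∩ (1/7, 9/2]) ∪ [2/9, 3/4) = [2/9, 3/4)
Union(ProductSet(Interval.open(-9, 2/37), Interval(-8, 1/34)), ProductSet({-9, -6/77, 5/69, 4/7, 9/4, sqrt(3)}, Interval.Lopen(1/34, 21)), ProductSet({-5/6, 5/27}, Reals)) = Union(ProductSet({-5/6, 5/27}, Reals), ProductSet({-9, -6/77, 5/69, 4/7, 9/4, sqrt(3)}, Interval.Lopen(1/34, 21)), ProductSet(Interval.open(-9, 2/37), Interval(-8, 1/34)))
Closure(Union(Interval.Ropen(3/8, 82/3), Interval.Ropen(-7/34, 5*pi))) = Interval(-7/34, 82/3)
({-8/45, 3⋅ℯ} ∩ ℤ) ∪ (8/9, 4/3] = (8/9, 4/3]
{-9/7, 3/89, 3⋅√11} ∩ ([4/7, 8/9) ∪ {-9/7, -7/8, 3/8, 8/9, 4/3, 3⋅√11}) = {-9/7, 3⋅√11}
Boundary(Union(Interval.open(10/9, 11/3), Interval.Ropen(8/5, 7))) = {10/9, 7}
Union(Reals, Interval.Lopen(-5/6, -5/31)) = Interval(-oo, oo)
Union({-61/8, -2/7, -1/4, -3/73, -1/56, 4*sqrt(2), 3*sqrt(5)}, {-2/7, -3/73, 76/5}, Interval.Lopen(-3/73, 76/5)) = Union({-61/8, -2/7, -1/4}, Interval(-3/73, 76/5))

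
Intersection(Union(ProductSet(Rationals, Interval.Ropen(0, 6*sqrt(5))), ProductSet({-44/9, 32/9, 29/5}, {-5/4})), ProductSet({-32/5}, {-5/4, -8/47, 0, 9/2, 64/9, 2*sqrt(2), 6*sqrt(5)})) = ProductSet({-32/5}, {0, 9/2, 64/9, 2*sqrt(2)})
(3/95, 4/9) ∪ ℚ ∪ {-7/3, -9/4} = ℚ ∪ [3/95, 4/9]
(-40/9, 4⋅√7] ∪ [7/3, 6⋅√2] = (-40/9, 4⋅√7]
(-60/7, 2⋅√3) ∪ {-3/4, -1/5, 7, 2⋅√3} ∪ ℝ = (-∞, ∞)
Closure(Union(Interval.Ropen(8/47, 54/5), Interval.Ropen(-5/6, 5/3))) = Interval(-5/6, 54/5)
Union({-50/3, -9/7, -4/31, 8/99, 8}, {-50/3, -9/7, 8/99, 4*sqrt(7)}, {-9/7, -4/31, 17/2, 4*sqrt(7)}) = {-50/3, -9/7, -4/31, 8/99, 8, 17/2, 4*sqrt(7)}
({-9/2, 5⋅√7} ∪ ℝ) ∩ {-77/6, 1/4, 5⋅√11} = {-77/6, 1/4, 5⋅√11}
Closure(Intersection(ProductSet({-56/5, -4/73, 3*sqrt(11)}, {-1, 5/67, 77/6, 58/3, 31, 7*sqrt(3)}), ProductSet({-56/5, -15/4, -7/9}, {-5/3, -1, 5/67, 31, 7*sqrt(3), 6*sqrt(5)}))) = ProductSet({-56/5}, {-1, 5/67, 31, 7*sqrt(3)})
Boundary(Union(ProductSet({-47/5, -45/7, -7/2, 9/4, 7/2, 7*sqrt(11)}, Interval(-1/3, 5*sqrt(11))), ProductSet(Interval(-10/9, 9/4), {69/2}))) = Union(ProductSet({-47/5, -45/7, -7/2, 9/4, 7/2, 7*sqrt(11)}, Interval(-1/3, 5*sqrt(11))), ProductSet(Interval(-10/9, 9/4), {69/2}))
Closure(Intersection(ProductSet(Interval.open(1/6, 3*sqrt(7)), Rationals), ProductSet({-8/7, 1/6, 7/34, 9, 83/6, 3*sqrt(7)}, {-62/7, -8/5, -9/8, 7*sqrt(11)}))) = ProductSet({7/34}, {-62/7, -8/5, -9/8})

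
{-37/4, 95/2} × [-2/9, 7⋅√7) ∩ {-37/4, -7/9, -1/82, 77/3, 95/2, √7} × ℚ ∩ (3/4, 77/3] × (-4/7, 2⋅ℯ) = ∅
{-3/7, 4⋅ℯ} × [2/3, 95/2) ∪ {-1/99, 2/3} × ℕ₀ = ({-1/99, 2/3} × ℕ₀) ∪ ({-3/7, 4⋅ℯ} × [2/3, 95/2))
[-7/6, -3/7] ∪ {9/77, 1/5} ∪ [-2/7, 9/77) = [-7/6, -3/7] ∪ [-2/7, 9/77] ∪ {1/5}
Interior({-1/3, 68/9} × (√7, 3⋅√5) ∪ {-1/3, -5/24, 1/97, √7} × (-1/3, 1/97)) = ∅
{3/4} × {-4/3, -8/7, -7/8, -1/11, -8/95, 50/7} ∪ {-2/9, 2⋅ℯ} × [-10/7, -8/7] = ({3/4} × {-4/3, -8/7, -7/8, -1/11, -8/95, 50/7}) ∪ ({-2/9, 2⋅ℯ} × [-10/7, -8/7])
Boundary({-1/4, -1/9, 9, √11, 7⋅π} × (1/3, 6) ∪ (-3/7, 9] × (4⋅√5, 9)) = ({-3/7, 9} × [4⋅√5, 9]) ∪ ([-3/7, 9] × {9, 4⋅√5}) ∪ ({-1/4, -1/9, 9, √11, 7⋅π} × [1/3, 6])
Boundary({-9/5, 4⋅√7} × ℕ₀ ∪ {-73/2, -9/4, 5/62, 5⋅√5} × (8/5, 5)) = ({-9/5, 4⋅√7} × ℕ₀) ∪ ({-73/2, -9/4, 5/62, 5⋅√5} × [8/5, 5])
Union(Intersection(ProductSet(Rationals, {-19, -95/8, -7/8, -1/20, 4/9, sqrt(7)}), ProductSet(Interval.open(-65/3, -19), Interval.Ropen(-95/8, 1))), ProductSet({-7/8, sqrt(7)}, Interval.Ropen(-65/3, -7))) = Union(ProductSet({-7/8, sqrt(7)}, Interval.Ropen(-65/3, -7)), ProductSet(Intersection(Interval.open(-65/3, -19), Rationals), {-95/8, -7/8, -1/20, 4/9}))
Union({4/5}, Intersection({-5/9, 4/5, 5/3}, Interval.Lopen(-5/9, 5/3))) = {4/5, 5/3}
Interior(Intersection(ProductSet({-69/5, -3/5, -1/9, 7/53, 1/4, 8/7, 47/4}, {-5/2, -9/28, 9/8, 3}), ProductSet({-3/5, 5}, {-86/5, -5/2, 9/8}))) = EmptySet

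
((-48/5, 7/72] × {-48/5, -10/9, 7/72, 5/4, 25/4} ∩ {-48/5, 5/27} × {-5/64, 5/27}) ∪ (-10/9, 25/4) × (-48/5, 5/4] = (-10/9, 25/4) × (-48/5, 5/4]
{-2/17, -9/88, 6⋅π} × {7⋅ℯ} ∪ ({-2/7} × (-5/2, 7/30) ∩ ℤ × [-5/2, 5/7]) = {-2/17, -9/88, 6⋅π} × {7⋅ℯ}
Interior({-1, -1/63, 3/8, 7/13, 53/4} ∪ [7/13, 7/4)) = (7/13, 7/4)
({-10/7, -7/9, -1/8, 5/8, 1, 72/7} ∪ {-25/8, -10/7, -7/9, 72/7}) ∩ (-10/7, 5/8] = {-7/9, -1/8, 5/8}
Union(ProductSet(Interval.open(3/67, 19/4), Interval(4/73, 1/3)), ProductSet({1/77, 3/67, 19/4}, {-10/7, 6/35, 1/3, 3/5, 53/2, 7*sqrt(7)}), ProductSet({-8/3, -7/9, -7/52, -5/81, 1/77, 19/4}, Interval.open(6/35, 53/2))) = Union(ProductSet({1/77, 3/67, 19/4}, {-10/7, 6/35, 1/3, 3/5, 53/2, 7*sqrt(7)}), ProductSet({-8/3, -7/9, -7/52, -5/81, 1/77, 19/4}, Interval.open(6/35, 53/2)), ProductSet(Interval.open(3/67, 19/4), Interval(4/73, 1/3)))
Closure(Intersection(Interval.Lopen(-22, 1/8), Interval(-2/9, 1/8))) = Interval(-2/9, 1/8)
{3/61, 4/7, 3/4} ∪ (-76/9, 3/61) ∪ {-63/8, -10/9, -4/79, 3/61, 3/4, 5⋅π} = (-76/9, 3/61] ∪ {4/7, 3/4, 5⋅π}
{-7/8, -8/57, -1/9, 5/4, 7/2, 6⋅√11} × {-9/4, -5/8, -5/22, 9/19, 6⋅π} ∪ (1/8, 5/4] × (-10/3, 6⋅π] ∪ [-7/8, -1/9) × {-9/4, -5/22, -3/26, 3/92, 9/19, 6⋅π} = ((1/8, 5/4] × (-10/3, 6⋅π]) ∪ ([-7/8, -1/9) × {-9/4, -5/22, -3/26, 3/92, 9/19, 6⋅π}) ∪ ({-7/8, -8/57, -1/9, 5/4, 7/2, 6⋅√11} × {-9/4, -5/8, -5/22, 9/19, 6⋅π})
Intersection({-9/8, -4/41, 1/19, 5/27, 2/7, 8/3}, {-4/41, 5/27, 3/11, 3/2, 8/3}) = {-4/41, 5/27, 8/3}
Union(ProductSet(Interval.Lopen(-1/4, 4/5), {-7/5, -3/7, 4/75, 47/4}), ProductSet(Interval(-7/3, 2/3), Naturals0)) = Union(ProductSet(Interval(-7/3, 2/3), Naturals0), ProductSet(Interval.Lopen(-1/4, 4/5), {-7/5, -3/7, 4/75, 47/4}))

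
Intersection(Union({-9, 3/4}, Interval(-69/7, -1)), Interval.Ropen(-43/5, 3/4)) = Interval(-43/5, -1)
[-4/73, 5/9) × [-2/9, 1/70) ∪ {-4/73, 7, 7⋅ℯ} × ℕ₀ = ({-4/73, 7, 7⋅ℯ} × ℕ₀) ∪ ([-4/73, 5/9) × [-2/9, 1/70))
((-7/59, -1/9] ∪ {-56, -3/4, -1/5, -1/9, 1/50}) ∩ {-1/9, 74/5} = {-1/9}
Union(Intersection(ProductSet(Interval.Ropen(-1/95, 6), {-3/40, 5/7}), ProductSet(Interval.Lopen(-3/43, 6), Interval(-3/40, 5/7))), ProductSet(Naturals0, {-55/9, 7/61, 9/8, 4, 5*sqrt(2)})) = Union(ProductSet(Interval.Ropen(-1/95, 6), {-3/40, 5/7}), ProductSet(Naturals0, {-55/9, 7/61, 9/8, 4, 5*sqrt(2)}))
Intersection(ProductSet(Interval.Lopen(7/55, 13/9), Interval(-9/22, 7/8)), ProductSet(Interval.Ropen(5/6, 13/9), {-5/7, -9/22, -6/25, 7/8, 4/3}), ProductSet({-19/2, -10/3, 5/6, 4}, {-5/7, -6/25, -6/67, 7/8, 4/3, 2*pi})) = ProductSet({5/6}, {-6/25, 7/8})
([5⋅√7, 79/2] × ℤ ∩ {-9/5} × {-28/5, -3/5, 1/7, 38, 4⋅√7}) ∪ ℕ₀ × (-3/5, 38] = ℕ₀ × (-3/5, 38]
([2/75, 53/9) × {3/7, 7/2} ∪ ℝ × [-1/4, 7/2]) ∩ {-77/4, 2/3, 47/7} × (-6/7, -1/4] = {-77/4, 2/3, 47/7} × {-1/4}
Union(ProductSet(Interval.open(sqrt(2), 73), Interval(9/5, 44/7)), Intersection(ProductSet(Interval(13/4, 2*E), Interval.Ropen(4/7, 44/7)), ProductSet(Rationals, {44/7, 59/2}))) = ProductSet(Interval.open(sqrt(2), 73), Interval(9/5, 44/7))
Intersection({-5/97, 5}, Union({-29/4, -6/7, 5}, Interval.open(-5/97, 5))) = {5}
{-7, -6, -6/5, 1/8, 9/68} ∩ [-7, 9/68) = {-7, -6, -6/5, 1/8}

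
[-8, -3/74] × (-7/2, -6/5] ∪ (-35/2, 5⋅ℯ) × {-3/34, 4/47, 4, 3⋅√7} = ([-8, -3/74] × (-7/2, -6/5]) ∪ ((-35/2, 5⋅ℯ) × {-3/34, 4/47, 4, 3⋅√7})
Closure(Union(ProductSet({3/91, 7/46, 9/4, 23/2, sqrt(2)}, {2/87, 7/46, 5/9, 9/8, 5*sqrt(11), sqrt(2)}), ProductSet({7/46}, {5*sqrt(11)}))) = ProductSet({3/91, 7/46, 9/4, 23/2, sqrt(2)}, {2/87, 7/46, 5/9, 9/8, 5*sqrt(11), sqrt(2)})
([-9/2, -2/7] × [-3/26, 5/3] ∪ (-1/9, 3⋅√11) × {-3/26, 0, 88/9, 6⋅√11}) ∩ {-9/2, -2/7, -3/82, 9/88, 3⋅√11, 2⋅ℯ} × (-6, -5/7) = ∅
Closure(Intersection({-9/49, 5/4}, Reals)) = {-9/49, 5/4}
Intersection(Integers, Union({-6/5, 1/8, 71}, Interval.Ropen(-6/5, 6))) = Union({71}, Range(-1, 6, 1))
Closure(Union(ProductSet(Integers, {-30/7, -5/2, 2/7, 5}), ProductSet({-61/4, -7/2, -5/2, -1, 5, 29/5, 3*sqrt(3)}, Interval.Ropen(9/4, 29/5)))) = Union(ProductSet({-61/4, -7/2, -5/2, -1, 5, 29/5, 3*sqrt(3)}, Interval(9/4, 29/5)), ProductSet(Integers, {-30/7, -5/2, 2/7, 5}))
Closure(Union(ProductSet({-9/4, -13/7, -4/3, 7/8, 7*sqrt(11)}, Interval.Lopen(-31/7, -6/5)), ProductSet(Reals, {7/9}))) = Union(ProductSet({-9/4, -13/7, -4/3, 7/8, 7*sqrt(11)}, Interval(-31/7, -6/5)), ProductSet(Reals, {7/9}))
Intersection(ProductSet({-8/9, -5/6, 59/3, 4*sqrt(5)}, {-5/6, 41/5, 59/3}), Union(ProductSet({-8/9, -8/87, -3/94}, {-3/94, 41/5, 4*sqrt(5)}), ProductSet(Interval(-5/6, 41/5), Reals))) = Union(ProductSet({-8/9}, {41/5}), ProductSet({-5/6}, {-5/6, 41/5, 59/3}))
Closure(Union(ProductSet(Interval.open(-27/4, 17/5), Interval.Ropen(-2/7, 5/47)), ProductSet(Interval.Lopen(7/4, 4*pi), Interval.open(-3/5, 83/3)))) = Union(ProductSet({-27/4}, Interval(-2/7, 5/47)), ProductSet({4*pi}, Interval(-3/5, 83/3)), ProductSet({7/4, 4*pi}, Union(Interval(-3/5, -2/7), Interval(5/47, 83/3))), ProductSet(Interval(-27/4, 7/4), {-2/7, 5/47}), ProductSet(Interval.open(-27/4, 17/5), Interval.Ropen(-2/7, 5/47)), ProductSet(Interval(7/4, 4*pi), {-3/5, 83/3}), ProductSet(Interval.Lopen(7/4, 4*pi), Interval.open(-3/5, 83/3)))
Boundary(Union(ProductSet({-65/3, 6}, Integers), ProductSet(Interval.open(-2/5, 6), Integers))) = ProductSet(Union({-65/3}, Interval(-2/5, 6)), Integers)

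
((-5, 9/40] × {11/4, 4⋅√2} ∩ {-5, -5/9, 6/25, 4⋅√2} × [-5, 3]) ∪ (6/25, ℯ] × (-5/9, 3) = ({-5/9} × {11/4}) ∪ ((6/25, ℯ] × (-5/9, 3))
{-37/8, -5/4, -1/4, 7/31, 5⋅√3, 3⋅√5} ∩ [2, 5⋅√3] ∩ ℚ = ∅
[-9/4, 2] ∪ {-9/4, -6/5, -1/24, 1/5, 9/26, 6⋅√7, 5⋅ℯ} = [-9/4, 2] ∪ {6⋅√7, 5⋅ℯ}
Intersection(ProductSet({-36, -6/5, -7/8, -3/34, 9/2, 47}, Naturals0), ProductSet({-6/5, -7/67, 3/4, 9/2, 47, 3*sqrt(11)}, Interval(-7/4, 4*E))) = ProductSet({-6/5, 9/2, 47}, Range(0, 11, 1))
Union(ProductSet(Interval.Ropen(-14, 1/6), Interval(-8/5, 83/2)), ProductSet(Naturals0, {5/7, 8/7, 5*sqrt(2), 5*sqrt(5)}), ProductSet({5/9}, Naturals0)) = Union(ProductSet({5/9}, Naturals0), ProductSet(Interval.Ropen(-14, 1/6), Interval(-8/5, 83/2)), ProductSet(Naturals0, {5/7, 8/7, 5*sqrt(2), 5*sqrt(5)}))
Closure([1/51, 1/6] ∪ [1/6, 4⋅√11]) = [1/51, 4⋅√11]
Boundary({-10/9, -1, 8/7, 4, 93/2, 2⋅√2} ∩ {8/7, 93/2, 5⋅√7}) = {8/7, 93/2}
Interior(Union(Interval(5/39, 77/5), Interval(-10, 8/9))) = Interval.open(-10, 77/5)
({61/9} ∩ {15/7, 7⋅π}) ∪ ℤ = ℤ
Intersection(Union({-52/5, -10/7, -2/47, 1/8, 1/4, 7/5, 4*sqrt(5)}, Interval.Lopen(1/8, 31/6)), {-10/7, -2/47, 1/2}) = {-10/7, -2/47, 1/2}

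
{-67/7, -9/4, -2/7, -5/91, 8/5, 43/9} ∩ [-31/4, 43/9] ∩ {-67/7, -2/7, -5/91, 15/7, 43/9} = {-2/7, -5/91, 43/9}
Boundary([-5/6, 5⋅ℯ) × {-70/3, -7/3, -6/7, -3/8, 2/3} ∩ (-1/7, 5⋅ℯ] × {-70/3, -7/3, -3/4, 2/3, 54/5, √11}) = [-1/7, 5⋅ℯ] × {-70/3, -7/3, 2/3}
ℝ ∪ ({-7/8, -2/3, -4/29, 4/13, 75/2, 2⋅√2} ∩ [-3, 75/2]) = ℝ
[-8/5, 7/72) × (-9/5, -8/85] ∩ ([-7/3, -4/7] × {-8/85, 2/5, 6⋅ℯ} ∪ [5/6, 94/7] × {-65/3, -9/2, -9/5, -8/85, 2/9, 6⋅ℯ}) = [-8/5, -4/7] × {-8/85}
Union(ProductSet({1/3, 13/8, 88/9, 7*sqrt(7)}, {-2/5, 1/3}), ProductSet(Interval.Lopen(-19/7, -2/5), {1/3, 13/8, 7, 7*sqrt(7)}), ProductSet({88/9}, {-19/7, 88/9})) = Union(ProductSet({88/9}, {-19/7, 88/9}), ProductSet({1/3, 13/8, 88/9, 7*sqrt(7)}, {-2/5, 1/3}), ProductSet(Interval.Lopen(-19/7, -2/5), {1/3, 13/8, 7, 7*sqrt(7)}))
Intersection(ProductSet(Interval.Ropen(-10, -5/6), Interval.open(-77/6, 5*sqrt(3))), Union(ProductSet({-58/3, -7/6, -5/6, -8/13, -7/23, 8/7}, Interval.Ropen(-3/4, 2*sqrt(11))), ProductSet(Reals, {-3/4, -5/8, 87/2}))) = Union(ProductSet({-7/6}, Interval.Ropen(-3/4, 2*sqrt(11))), ProductSet(Interval.Ropen(-10, -5/6), {-3/4, -5/8}))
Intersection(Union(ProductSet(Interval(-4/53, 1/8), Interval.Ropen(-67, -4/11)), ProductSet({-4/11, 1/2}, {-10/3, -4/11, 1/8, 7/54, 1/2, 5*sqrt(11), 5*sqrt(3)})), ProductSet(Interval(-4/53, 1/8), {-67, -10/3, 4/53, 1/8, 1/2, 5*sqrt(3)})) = ProductSet(Interval(-4/53, 1/8), {-67, -10/3})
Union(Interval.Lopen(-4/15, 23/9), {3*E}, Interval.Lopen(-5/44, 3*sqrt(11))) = Interval.Lopen(-4/15, 3*sqrt(11))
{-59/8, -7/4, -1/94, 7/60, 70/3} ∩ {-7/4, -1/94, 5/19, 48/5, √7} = {-7/4, -1/94}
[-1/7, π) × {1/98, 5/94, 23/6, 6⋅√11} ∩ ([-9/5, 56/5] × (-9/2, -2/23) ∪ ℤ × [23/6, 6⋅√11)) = {0, 1, 2, 3} × {23/6}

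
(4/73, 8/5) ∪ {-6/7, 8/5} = {-6/7} ∪ (4/73, 8/5]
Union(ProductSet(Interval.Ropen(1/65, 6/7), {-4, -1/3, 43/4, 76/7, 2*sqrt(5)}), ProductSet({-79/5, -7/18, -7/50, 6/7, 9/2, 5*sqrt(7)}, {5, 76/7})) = Union(ProductSet({-79/5, -7/18, -7/50, 6/7, 9/2, 5*sqrt(7)}, {5, 76/7}), ProductSet(Interval.Ropen(1/65, 6/7), {-4, -1/3, 43/4, 76/7, 2*sqrt(5)}))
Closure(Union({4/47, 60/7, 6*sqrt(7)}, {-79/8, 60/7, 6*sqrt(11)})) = {-79/8, 4/47, 60/7, 6*sqrt(11), 6*sqrt(7)}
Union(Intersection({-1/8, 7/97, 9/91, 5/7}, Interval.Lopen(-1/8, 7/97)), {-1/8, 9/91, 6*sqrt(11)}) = {-1/8, 7/97, 9/91, 6*sqrt(11)}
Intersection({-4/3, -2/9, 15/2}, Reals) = {-4/3, -2/9, 15/2}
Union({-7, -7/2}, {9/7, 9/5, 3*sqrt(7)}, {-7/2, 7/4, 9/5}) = {-7, -7/2, 9/7, 7/4, 9/5, 3*sqrt(7)}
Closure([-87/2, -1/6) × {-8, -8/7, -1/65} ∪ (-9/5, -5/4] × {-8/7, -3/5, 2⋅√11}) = ([-87/2, -1/6] × {-8, -8/7, -1/65}) ∪ ([-9/5, -5/4] × {-8/7, -3/5, 2⋅√11})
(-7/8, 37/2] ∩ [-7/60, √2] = [-7/60, √2]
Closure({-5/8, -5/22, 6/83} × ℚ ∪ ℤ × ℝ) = (ℤ ∪ {-5/8, -5/22, 6/83}) × ℝ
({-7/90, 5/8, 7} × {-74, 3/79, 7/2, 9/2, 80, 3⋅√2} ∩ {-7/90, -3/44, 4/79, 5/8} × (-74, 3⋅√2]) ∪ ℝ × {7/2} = (ℝ × {7/2}) ∪ ({-7/90, 5/8} × {3/79, 7/2, 3⋅√2})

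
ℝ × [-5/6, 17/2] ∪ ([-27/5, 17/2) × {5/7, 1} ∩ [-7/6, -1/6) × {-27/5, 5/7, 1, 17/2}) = ℝ × [-5/6, 17/2]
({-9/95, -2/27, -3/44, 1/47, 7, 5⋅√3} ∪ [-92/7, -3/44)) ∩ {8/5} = ∅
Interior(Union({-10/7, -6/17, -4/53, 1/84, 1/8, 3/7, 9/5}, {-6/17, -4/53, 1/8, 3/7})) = EmptySet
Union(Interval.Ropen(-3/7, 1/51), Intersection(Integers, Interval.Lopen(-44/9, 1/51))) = Union(Interval.Ropen(-3/7, 1/51), Range(-4, 1, 1))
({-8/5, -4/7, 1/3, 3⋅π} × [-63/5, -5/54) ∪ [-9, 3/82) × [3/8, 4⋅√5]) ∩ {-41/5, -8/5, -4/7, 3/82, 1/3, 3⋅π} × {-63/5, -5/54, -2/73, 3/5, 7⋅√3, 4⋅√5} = ({-8/5, -4/7, 1/3, 3⋅π} × {-63/5}) ∪ ({-41/5, -8/5, -4/7} × {3/5, 4⋅√5})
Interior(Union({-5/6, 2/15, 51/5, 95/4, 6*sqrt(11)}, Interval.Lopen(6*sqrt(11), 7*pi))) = Interval.open(6*sqrt(11), 7*pi)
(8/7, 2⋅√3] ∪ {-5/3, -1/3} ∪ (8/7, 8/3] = {-5/3, -1/3} ∪ (8/7, 2⋅√3]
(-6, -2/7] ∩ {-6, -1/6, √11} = ∅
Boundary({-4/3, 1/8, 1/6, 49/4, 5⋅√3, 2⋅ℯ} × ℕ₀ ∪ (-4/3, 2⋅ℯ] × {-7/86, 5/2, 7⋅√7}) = ({-4/3, 1/8, 1/6, 49/4, 5⋅√3, 2⋅ℯ} × ℕ₀) ∪ ([-4/3, 2⋅ℯ] × {-7/86, 5/2, 7⋅√7})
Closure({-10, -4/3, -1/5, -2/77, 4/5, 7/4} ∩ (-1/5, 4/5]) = {-2/77, 4/5}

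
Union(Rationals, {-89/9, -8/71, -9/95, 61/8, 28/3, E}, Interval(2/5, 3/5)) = Union({E}, Interval(2/5, 3/5), Rationals)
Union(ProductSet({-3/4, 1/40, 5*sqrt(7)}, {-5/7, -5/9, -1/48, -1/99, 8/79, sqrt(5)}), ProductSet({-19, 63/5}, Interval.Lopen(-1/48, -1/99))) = Union(ProductSet({-19, 63/5}, Interval.Lopen(-1/48, -1/99)), ProductSet({-3/4, 1/40, 5*sqrt(7)}, {-5/7, -5/9, -1/48, -1/99, 8/79, sqrt(5)}))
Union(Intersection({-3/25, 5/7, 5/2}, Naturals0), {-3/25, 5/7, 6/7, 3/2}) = {-3/25, 5/7, 6/7, 3/2}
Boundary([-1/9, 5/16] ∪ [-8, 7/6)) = {-8, 7/6}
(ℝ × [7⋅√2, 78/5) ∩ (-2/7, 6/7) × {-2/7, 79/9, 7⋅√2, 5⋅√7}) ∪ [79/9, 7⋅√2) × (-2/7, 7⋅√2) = ((-2/7, 6/7) × {7⋅√2, 5⋅√7}) ∪ ([79/9, 7⋅√2) × (-2/7, 7⋅√2))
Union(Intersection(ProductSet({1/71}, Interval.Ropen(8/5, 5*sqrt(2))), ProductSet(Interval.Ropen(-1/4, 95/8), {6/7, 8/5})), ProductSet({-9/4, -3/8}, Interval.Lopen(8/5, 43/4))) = Union(ProductSet({1/71}, {8/5}), ProductSet({-9/4, -3/8}, Interval.Lopen(8/5, 43/4)))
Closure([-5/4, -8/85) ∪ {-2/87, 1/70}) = [-5/4, -8/85] ∪ {-2/87, 1/70}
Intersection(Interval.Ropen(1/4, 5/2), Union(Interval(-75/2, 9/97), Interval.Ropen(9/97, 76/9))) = Interval.Ropen(1/4, 5/2)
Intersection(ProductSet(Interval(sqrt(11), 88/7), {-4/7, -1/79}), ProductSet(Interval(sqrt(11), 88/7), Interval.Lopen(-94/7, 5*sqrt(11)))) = ProductSet(Interval(sqrt(11), 88/7), {-4/7, -1/79})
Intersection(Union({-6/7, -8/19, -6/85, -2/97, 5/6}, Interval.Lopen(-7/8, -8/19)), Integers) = EmptySet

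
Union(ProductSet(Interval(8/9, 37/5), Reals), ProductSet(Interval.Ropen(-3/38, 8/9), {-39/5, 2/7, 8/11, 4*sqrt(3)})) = Union(ProductSet(Interval.Ropen(-3/38, 8/9), {-39/5, 2/7, 8/11, 4*sqrt(3)}), ProductSet(Interval(8/9, 37/5), Reals))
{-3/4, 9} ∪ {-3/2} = {-3/2, -3/4, 9}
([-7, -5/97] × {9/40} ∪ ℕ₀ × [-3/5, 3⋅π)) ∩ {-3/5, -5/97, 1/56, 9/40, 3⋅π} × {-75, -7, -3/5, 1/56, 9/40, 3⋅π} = {-3/5, -5/97} × {9/40}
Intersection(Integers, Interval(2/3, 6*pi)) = Range(1, 19, 1)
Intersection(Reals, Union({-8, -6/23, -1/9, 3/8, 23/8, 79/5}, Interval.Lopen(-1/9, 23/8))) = Union({-8, -6/23, 79/5}, Interval(-1/9, 23/8))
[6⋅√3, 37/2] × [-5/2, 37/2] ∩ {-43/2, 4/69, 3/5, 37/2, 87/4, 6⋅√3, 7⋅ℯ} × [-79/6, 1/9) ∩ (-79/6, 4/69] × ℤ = ∅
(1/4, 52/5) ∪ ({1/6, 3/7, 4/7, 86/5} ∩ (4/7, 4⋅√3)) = (1/4, 52/5)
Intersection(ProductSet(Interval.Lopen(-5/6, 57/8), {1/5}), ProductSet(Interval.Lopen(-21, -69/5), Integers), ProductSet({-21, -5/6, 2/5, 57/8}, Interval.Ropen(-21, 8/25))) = EmptySet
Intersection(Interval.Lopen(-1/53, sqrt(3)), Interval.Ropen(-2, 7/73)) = Interval.open(-1/53, 7/73)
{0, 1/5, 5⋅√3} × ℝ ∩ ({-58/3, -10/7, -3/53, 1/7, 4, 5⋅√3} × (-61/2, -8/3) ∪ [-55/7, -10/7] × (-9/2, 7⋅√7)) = {5⋅√3} × (-61/2, -8/3)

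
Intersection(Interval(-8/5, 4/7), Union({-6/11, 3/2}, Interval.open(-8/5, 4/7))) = Interval.open(-8/5, 4/7)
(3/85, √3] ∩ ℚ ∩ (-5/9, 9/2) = ℚ ∩ (3/85, √3]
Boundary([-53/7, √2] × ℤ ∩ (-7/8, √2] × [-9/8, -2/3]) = [-7/8, √2] × {-1}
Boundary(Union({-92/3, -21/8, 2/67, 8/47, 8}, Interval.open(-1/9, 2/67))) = {-92/3, -21/8, -1/9, 2/67, 8/47, 8}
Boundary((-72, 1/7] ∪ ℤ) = {1/7} ∪ (ℤ \ (-72, 1/7))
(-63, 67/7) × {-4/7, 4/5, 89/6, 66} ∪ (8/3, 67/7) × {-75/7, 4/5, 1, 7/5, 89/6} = ((-63, 67/7) × {-4/7, 4/5, 89/6, 66}) ∪ ((8/3, 67/7) × {-75/7, 4/5, 1, 7/5, 89/6})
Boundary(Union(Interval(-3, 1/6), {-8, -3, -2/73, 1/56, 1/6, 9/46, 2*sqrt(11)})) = {-8, -3, 1/6, 9/46, 2*sqrt(11)}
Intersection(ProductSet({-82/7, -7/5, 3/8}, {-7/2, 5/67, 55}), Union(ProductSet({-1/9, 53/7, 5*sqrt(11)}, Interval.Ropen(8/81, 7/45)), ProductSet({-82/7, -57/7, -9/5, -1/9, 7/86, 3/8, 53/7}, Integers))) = ProductSet({-82/7, 3/8}, {55})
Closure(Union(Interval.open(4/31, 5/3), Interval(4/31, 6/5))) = Interval(4/31, 5/3)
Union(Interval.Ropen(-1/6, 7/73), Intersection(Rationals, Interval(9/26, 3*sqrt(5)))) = Union(Intersection(Interval(9/26, 3*sqrt(5)), Rationals), Interval.Ropen(-1/6, 7/73))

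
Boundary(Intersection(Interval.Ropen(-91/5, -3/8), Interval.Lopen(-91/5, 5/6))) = {-91/5, -3/8}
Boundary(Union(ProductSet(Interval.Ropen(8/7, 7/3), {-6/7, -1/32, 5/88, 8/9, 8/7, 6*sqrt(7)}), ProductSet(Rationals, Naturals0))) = Union(ProductSet(Interval(8/7, 7/3), {-6/7, -1/32, 5/88, 8/9, 8/7, 6*sqrt(7)}), ProductSet(Reals, Naturals0))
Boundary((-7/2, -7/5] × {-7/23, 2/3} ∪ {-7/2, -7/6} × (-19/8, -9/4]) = ({-7/2, -7/6} × [-19/8, -9/4]) ∪ ([-7/2, -7/5] × {-7/23, 2/3})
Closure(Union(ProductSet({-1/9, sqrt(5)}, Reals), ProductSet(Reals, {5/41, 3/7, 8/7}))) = Union(ProductSet({-1/9, sqrt(5)}, Reals), ProductSet(Reals, {5/41, 3/7, 8/7}))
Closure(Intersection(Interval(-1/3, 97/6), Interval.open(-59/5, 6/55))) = Interval(-1/3, 6/55)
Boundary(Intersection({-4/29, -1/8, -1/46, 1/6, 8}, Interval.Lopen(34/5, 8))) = {8}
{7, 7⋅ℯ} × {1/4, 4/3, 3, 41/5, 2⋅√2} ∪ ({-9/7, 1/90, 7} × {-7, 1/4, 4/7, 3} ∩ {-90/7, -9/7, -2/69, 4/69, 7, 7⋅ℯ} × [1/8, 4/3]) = ({-9/7, 7} × {1/4, 4/7}) ∪ ({7, 7⋅ℯ} × {1/4, 4/3, 3, 41/5, 2⋅√2})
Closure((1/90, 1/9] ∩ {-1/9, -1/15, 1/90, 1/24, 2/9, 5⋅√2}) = {1/24}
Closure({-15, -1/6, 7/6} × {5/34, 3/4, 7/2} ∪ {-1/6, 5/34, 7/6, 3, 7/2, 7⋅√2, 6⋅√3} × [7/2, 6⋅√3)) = ({-15, -1/6, 7/6} × {5/34, 3/4, 7/2}) ∪ ({-1/6, 5/34, 7/6, 3, 7/2, 7⋅√2, 6⋅√3} × [7/2, 6⋅√3])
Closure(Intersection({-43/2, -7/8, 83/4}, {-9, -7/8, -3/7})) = {-7/8}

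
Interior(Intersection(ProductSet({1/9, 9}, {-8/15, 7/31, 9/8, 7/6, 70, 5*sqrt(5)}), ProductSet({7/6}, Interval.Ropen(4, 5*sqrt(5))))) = EmptySet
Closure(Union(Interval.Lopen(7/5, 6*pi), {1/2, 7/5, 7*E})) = Union({1/2, 7*E}, Interval(7/5, 6*pi))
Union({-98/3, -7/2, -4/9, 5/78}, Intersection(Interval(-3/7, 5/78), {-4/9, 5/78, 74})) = {-98/3, -7/2, -4/9, 5/78}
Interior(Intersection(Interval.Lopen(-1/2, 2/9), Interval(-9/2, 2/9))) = Interval.open(-1/2, 2/9)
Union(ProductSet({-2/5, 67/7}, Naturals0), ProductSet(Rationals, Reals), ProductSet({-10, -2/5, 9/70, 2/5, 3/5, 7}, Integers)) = ProductSet(Rationals, Reals)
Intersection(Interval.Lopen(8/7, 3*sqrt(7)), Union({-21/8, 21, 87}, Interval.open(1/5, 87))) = Interval.Lopen(8/7, 3*sqrt(7))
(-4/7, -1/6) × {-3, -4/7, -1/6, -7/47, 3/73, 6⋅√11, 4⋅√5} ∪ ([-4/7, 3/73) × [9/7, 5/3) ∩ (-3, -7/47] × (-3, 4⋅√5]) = ([-4/7, -7/47] × [9/7, 5/3)) ∪ ((-4/7, -1/6) × {-3, -4/7, -1/6, -7/47, 3/73, 6⋅√11, 4⋅√5})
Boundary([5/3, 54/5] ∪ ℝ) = ∅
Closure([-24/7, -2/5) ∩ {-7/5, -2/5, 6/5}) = {-7/5}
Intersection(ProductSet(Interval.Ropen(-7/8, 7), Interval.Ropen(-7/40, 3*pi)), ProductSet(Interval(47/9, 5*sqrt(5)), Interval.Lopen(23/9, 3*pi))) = ProductSet(Interval.Ropen(47/9, 7), Interval.open(23/9, 3*pi))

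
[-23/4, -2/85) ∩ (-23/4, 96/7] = (-23/4, -2/85)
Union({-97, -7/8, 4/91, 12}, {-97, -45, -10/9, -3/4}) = {-97, -45, -10/9, -7/8, -3/4, 4/91, 12}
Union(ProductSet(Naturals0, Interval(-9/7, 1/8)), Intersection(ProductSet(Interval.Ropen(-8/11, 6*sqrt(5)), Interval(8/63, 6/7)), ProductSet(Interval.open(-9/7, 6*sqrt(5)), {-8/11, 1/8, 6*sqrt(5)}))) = ProductSet(Naturals0, Interval(-9/7, 1/8))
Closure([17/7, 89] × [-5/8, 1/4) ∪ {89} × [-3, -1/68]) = ({89} × [-3, -1/68]) ∪ ([17/7, 89] × [-5/8, 1/4])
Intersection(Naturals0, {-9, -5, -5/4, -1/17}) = EmptySet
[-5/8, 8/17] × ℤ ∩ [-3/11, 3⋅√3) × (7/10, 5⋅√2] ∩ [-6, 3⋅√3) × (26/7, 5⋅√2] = [-3/11, 8/17] × {4, 5, 6, 7}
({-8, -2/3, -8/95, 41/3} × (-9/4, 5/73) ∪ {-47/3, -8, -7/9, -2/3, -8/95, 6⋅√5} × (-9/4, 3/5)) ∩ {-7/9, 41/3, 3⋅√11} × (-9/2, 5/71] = ({-7/9} × (-9/4, 5/71]) ∪ ({41/3} × (-9/4, 5/73))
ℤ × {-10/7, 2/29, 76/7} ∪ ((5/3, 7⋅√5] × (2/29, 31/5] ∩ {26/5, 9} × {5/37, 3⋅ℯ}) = ({26/5, 9} × {5/37}) ∪ (ℤ × {-10/7, 2/29, 76/7})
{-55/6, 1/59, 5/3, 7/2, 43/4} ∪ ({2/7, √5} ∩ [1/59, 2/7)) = {-55/6, 1/59, 5/3, 7/2, 43/4}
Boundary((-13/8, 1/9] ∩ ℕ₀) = {0}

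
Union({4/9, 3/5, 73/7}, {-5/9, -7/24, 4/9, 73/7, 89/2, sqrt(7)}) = {-5/9, -7/24, 4/9, 3/5, 73/7, 89/2, sqrt(7)}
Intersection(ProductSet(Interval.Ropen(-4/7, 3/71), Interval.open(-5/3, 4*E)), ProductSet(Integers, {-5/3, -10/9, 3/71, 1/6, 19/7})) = ProductSet(Range(0, 1, 1), {-10/9, 3/71, 1/6, 19/7})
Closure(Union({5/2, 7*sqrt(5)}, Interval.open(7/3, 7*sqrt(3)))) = Union({7*sqrt(5)}, Interval(7/3, 7*sqrt(3)))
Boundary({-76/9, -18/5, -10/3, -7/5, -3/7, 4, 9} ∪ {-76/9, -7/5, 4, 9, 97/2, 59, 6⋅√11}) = {-76/9, -18/5, -10/3, -7/5, -3/7, 4, 9, 97/2, 59, 6⋅√11}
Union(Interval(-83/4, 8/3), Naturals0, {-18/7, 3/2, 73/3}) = Union({73/3}, Interval(-83/4, 8/3), Naturals0)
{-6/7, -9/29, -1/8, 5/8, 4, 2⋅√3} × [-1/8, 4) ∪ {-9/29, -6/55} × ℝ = ({-9/29, -6/55} × ℝ) ∪ ({-6/7, -9/29, -1/8, 5/8, 4, 2⋅√3} × [-1/8, 4))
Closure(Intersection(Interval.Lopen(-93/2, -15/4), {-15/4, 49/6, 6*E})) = {-15/4}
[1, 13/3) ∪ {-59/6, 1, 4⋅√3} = {-59/6, 4⋅√3} ∪ [1, 13/3)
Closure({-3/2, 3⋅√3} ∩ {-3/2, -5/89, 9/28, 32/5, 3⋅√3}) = {-3/2, 3⋅√3}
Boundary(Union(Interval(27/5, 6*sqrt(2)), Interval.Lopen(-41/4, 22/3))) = {-41/4, 6*sqrt(2)}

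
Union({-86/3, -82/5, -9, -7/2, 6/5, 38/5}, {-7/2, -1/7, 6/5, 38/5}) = {-86/3, -82/5, -9, -7/2, -1/7, 6/5, 38/5}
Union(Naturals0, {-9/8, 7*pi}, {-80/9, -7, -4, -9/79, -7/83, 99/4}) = Union({-80/9, -7, -4, -9/8, -9/79, -7/83, 99/4, 7*pi}, Naturals0)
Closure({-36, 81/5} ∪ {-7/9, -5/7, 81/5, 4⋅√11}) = {-36, -7/9, -5/7, 81/5, 4⋅√11}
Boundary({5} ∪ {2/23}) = {2/23, 5}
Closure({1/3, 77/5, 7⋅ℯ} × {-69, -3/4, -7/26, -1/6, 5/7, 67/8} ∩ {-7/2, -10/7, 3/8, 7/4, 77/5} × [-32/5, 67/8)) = {77/5} × {-3/4, -7/26, -1/6, 5/7}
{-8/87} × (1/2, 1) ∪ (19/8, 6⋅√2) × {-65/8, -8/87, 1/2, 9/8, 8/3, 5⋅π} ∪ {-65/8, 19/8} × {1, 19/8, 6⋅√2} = ({-8/87} × (1/2, 1)) ∪ ({-65/8, 19/8} × {1, 19/8, 6⋅√2}) ∪ ((19/8, 6⋅√2) × {-65/8, -8/87, 1/2, 9/8, 8/3, 5⋅π})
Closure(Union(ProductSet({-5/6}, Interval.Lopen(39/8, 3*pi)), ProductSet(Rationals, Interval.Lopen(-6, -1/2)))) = Union(ProductSet({-5/6}, Interval(39/8, 3*pi)), ProductSet(Reals, Interval(-6, -1/2)))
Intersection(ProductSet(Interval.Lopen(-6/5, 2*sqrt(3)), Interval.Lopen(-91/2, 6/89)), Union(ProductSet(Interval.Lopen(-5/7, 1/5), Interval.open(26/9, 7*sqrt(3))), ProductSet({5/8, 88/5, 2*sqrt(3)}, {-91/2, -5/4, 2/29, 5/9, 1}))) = ProductSet({5/8, 2*sqrt(3)}, {-5/4})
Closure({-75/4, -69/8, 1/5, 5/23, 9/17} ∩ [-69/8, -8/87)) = {-69/8}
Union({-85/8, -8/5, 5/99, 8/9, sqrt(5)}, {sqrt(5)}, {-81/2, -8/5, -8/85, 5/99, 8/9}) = {-81/2, -85/8, -8/5, -8/85, 5/99, 8/9, sqrt(5)}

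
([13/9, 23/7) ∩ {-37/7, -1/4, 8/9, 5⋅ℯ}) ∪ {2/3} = {2/3}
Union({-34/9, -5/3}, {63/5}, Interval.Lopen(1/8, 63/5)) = Union({-34/9, -5/3}, Interval.Lopen(1/8, 63/5))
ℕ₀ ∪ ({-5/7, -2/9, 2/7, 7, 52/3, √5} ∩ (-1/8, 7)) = ℕ₀ ∪ {2/7, √5}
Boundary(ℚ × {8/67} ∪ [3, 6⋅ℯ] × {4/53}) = (ℝ × {8/67}) ∪ ([3, 6⋅ℯ] × {4/53})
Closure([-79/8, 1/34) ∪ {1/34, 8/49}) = [-79/8, 1/34] ∪ {8/49}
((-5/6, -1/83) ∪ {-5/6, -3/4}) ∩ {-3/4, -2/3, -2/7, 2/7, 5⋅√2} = {-3/4, -2/3, -2/7}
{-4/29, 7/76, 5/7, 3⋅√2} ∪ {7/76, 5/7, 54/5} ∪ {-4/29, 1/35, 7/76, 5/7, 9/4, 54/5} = {-4/29, 1/35, 7/76, 5/7, 9/4, 54/5, 3⋅√2}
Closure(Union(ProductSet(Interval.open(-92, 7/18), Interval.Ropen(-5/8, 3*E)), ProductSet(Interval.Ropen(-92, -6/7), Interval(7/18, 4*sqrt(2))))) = Union(ProductSet({-92, 7/18}, Interval(-5/8, 3*E)), ProductSet(Interval.Ropen(-92, -6/7), Interval(7/18, 4*sqrt(2))), ProductSet(Interval(-92, 7/18), {-5/8, 3*E}), ProductSet(Interval.open(-92, 7/18), Interval.Ropen(-5/8, 3*E)))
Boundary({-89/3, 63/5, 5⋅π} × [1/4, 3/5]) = {-89/3, 63/5, 5⋅π} × [1/4, 3/5]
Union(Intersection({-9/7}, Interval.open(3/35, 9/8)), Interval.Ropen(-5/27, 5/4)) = Interval.Ropen(-5/27, 5/4)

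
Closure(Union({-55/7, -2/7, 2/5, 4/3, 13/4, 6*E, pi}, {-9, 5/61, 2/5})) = {-9, -55/7, -2/7, 5/61, 2/5, 4/3, 13/4, 6*E, pi}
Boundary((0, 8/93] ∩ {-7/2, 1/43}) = {1/43}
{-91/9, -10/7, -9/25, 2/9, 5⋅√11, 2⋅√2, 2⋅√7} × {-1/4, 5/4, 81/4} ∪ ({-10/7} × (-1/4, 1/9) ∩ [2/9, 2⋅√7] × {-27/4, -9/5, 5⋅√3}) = {-91/9, -10/7, -9/25, 2/9, 5⋅√11, 2⋅√2, 2⋅√7} × {-1/4, 5/4, 81/4}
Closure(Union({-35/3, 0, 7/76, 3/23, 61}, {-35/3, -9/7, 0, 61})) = {-35/3, -9/7, 0, 7/76, 3/23, 61}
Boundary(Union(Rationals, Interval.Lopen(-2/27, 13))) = Union(Interval(-oo, -2/27), Interval(13, oo))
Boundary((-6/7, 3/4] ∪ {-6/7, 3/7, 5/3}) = {-6/7, 3/4, 5/3}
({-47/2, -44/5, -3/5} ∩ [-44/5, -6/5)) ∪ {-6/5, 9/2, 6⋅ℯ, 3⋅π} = {-44/5, -6/5, 9/2, 6⋅ℯ, 3⋅π}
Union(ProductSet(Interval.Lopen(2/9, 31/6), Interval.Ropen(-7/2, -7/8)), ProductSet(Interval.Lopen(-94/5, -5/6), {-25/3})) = Union(ProductSet(Interval.Lopen(-94/5, -5/6), {-25/3}), ProductSet(Interval.Lopen(2/9, 31/6), Interval.Ropen(-7/2, -7/8)))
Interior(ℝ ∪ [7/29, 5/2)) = (-∞, ∞)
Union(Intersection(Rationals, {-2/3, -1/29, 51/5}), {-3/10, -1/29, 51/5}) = {-2/3, -3/10, -1/29, 51/5}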